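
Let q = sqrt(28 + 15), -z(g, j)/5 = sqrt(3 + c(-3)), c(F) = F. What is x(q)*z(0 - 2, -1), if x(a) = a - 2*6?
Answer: 0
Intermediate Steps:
z(g, j) = 0 (z(g, j) = -5*sqrt(3 - 3) = -5*sqrt(0) = -5*0 = 0)
q = sqrt(43) ≈ 6.5574
x(a) = -12 + a (x(a) = a - 12 = -12 + a)
x(q)*z(0 - 2, -1) = (-12 + sqrt(43))*0 = 0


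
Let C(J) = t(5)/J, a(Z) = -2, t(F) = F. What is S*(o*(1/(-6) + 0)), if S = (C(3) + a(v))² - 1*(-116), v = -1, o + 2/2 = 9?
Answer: -4180/27 ≈ -154.81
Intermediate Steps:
o = 8 (o = -1 + 9 = 8)
C(J) = 5/J
S = 1045/9 (S = (5/3 - 2)² - 1*(-116) = (5*(⅓) - 2)² + 116 = (5/3 - 2)² + 116 = (-⅓)² + 116 = ⅑ + 116 = 1045/9 ≈ 116.11)
S*(o*(1/(-6) + 0)) = 1045*(8*(1/(-6) + 0))/9 = 1045*(8*(-⅙ + 0))/9 = 1045*(8*(-⅙))/9 = (1045/9)*(-4/3) = -4180/27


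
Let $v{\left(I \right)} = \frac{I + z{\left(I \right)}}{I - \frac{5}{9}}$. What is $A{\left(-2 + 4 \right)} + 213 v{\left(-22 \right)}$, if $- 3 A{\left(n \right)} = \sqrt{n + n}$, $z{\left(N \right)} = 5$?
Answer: $\frac{97361}{609} \approx 159.87$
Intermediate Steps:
$v{\left(I \right)} = \frac{5 + I}{- \frac{5}{9} + I}$ ($v{\left(I \right)} = \frac{I + 5}{I - \frac{5}{9}} = \frac{5 + I}{I - \frac{5}{9}} = \frac{5 + I}{- \frac{5}{9} + I}$)
$A{\left(n \right)} = - \frac{\sqrt{2} \sqrt{n}}{3}$ ($A{\left(n \right)} = - \frac{\sqrt{n + n}}{3} = - \frac{\sqrt{2 n}}{3} = - \frac{\sqrt{2} \sqrt{n}}{3}$)
$A{\left(-2 + 4 \right)} + 213 v{\left(-22 \right)} = - \frac{\sqrt{2} \sqrt{-2 + 4}}{3} + 213 \frac{9 \left(5 - 22\right)}{-5 + 9 \left(-22\right)} = - \frac{\sqrt{2} \sqrt{2}}{3} + 213 \cdot 9 \frac{1}{-5 - 198} \left(-17\right) = - \frac{2}{3} + 213 \cdot 9 \frac{1}{-203} \left(-17\right) = - \frac{2}{3} + 213 \cdot 9 \left(- \frac{1}{203}\right) \left(-17\right) = - \frac{2}{3} + 213 \cdot \frac{153}{203} = - \frac{2}{3} + \frac{32589}{203} = \frac{97361}{609}$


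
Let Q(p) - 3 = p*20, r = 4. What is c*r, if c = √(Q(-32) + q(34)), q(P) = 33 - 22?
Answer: 4*I*√626 ≈ 100.08*I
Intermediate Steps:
q(P) = 11
Q(p) = 3 + 20*p (Q(p) = 3 + p*20 = 3 + 20*p)
c = I*√626 (c = √((3 + 20*(-32)) + 11) = √((3 - 640) + 11) = √(-637 + 11) = √(-626) = I*√626 ≈ 25.02*I)
c*r = (I*√626)*4 = 4*I*√626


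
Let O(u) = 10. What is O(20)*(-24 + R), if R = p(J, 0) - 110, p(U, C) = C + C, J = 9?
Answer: -1340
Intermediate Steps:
p(U, C) = 2*C
R = -110 (R = 2*0 - 110 = 0 - 110 = -110)
O(20)*(-24 + R) = 10*(-24 - 110) = 10*(-134) = -1340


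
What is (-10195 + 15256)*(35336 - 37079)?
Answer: -8821323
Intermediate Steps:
(-10195 + 15256)*(35336 - 37079) = 5061*(-1743) = -8821323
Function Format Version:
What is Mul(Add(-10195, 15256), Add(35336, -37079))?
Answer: -8821323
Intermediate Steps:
Mul(Add(-10195, 15256), Add(35336, -37079)) = Mul(5061, -1743) = -8821323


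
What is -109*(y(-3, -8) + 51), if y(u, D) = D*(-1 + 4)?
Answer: -2943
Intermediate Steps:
y(u, D) = 3*D (y(u, D) = D*3 = 3*D)
-109*(y(-3, -8) + 51) = -109*(3*(-8) + 51) = -109*(-24 + 51) = -109*27 = -2943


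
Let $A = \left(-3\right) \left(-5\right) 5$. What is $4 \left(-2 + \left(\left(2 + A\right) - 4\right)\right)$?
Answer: $284$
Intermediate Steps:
$A = 75$ ($A = 15 \cdot 5 = 75$)
$4 \left(-2 + \left(\left(2 + A\right) - 4\right)\right) = 4 \left(-2 + \left(\left(2 + 75\right) - 4\right)\right) = 4 \left(-2 + \left(77 - 4\right)\right) = 4 \left(-2 + 73\right) = 4 \cdot 71 = 284$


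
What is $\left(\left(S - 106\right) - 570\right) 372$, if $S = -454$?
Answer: $-420360$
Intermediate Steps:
$\left(\left(S - 106\right) - 570\right) 372 = \left(\left(-454 - 106\right) - 570\right) 372 = \left(-560 - 570\right) 372 = \left(-1130\right) 372 = -420360$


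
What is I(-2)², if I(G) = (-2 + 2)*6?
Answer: 0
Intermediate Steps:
I(G) = 0 (I(G) = 0*6 = 0)
I(-2)² = 0² = 0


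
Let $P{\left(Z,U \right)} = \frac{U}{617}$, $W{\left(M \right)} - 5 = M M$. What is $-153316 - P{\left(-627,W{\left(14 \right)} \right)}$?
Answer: $- \frac{94596173}{617} \approx -1.5332 \cdot 10^{5}$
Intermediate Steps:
$W{\left(M \right)} = 5 + M^{2}$ ($W{\left(M \right)} = 5 + M M = 5 + M^{2}$)
$P{\left(Z,U \right)} = \frac{U}{617}$ ($P{\left(Z,U \right)} = U \frac{1}{617} = \frac{U}{617}$)
$-153316 - P{\left(-627,W{\left(14 \right)} \right)} = -153316 - \frac{5 + 14^{2}}{617} = -153316 - \frac{5 + 196}{617} = -153316 - \frac{1}{617} \cdot 201 = -153316 - \frac{201}{617} = - \frac{94596173}{617}$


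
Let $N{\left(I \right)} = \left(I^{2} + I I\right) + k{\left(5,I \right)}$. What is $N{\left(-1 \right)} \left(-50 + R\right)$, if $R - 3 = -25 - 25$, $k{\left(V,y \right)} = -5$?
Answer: $291$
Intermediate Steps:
$N{\left(I \right)} = -5 + 2 I^{2}$ ($N{\left(I \right)} = \left(I^{2} + I I\right) - 5 = \left(I^{2} + I^{2}\right) - 5 = 2 I^{2} - 5 = -5 + 2 I^{2}$)
$R = -47$ ($R = 3 - 50 = -47$)
$N{\left(-1 \right)} \left(-50 + R\right) = \left(-5 + 2 \left(-1\right)^{2}\right) \left(-50 - 47\right) = \left(-5 + 2 \cdot 1\right) \left(-97\right) = \left(-5 + 2\right) \left(-97\right) = \left(-3\right) \left(-97\right) = 291$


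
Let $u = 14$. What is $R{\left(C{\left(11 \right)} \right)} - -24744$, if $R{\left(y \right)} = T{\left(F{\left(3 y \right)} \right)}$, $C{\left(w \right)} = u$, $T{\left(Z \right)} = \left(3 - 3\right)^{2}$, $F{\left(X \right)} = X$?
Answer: $24744$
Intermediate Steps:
$T{\left(Z \right)} = 0$ ($T{\left(Z \right)} = 0^{2} = 0$)
$C{\left(w \right)} = 14$
$R{\left(y \right)} = 0$
$R{\left(C{\left(11 \right)} \right)} - -24744 = 0 - -24744 = 0 + 24744 = 24744$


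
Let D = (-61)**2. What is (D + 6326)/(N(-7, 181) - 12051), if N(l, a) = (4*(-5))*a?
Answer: -10047/15671 ≈ -0.64112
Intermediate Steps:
N(l, a) = -20*a
D = 3721
(D + 6326)/(N(-7, 181) - 12051) = (3721 + 6326)/(-20*181 - 12051) = 10047/(-3620 - 12051) = 10047/(-15671) = 10047*(-1/15671) = -10047/15671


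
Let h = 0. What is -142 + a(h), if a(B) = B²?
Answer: -142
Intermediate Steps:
-142 + a(h) = -142 + 0² = -142 + 0 = -142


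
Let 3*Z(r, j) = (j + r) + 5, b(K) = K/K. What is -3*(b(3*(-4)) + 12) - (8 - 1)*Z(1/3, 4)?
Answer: -547/9 ≈ -60.778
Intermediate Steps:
b(K) = 1
Z(r, j) = 5/3 + j/3 + r/3 (Z(r, j) = ((j + r) + 5)/3 = (5 + j + r)/3 = 5/3 + j/3 + r/3)
-3*(b(3*(-4)) + 12) - (8 - 1)*Z(1/3, 4) = -3*(1 + 12) - (8 - 1)*(5/3 + (⅓)*4 + (⅓)/3) = -3*13 - 7*(5/3 + 4/3 + (⅓)*(⅓)) = -39 - 7*(5/3 + 4/3 + ⅑) = -39 - 7*28/9 = -39 - 1*196/9 = -39 - 196/9 = -547/9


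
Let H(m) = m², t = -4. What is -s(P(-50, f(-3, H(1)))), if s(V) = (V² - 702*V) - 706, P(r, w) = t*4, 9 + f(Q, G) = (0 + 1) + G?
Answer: -10782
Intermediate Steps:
f(Q, G) = -8 + G (f(Q, G) = -9 + ((0 + 1) + G) = -9 + (1 + G) = -8 + G)
P(r, w) = -16 (P(r, w) = -4*4 = -16)
s(V) = -706 + V² - 702*V
-s(P(-50, f(-3, H(1)))) = -(-706 + (-16)² - 702*(-16)) = -(-706 + 256 + 11232) = -1*10782 = -10782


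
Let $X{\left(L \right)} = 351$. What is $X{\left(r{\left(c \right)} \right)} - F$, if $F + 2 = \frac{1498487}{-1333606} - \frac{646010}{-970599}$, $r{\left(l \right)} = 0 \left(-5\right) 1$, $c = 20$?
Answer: $\frac{457514924619535}{1294396649994} \approx 353.46$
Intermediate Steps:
$r{\left(l \right)} = 0$ ($r{\left(l \right)} = 0 \cdot 1 = 0$)
$F = - \frac{3181700471641}{1294396649994}$ ($F = -2 + \left(\frac{1498487}{-1333606} - \frac{646010}{-970599}\right) = -2 + \left(1498487 \left(- \frac{1}{1333606}\right) - - \frac{646010}{970599}\right) = -2 + \left(- \frac{1498487}{1333606} + \frac{646010}{970599}\right) = -2 - \frac{592907171653}{1294396649994} = - \frac{3181700471641}{1294396649994} \approx -2.4581$)
$X{\left(r{\left(c \right)} \right)} - F = 351 - - \frac{3181700471641}{1294396649994} = 351 + \frac{3181700471641}{1294396649994} = \frac{457514924619535}{1294396649994}$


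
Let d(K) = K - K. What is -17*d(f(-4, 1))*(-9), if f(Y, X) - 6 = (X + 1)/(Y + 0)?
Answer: 0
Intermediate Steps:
f(Y, X) = 6 + (1 + X)/Y (f(Y, X) = 6 + (X + 1)/(Y + 0) = 6 + (1 + X)/Y)
d(K) = 0
-17*d(f(-4, 1))*(-9) = -17*0*(-9) = 0*(-9) = 0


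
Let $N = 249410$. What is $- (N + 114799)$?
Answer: $-364209$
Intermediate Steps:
$- (N + 114799) = - (249410 + 114799) = \left(-1\right) 364209 = -364209$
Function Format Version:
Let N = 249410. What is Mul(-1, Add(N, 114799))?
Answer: -364209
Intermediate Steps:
Mul(-1, Add(N, 114799)) = Mul(-1, Add(249410, 114799)) = Mul(-1, 364209) = -364209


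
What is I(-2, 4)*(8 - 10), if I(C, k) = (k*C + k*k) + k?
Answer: -24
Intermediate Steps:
I(C, k) = k + k² + C*k (I(C, k) = (C*k + k²) + k = (k² + C*k) + k = k + k² + C*k)
I(-2, 4)*(8 - 10) = (4*(1 - 2 + 4))*(8 - 10) = (4*3)*(-2) = 12*(-2) = -24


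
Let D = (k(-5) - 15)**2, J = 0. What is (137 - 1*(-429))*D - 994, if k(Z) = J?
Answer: 126356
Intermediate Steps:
k(Z) = 0
D = 225 (D = (0 - 15)**2 = (-15)**2 = 225)
(137 - 1*(-429))*D - 994 = (137 - 1*(-429))*225 - 994 = (137 + 429)*225 - 994 = 566*225 - 994 = 127350 - 994 = 126356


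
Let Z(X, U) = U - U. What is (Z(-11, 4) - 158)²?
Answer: 24964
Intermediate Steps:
Z(X, U) = 0
(Z(-11, 4) - 158)² = (0 - 158)² = (-158)² = 24964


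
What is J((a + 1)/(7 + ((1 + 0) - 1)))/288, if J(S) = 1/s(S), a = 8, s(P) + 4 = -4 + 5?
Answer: -1/864 ≈ -0.0011574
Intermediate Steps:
s(P) = -3 (s(P) = -4 + (-4 + 5) = -4 + 1 = -3)
J(S) = -1/3 (J(S) = 1/(-3) = -1/3)
J((a + 1)/(7 + ((1 + 0) - 1)))/288 = -1/3/288 = -1/3*1/288 = -1/864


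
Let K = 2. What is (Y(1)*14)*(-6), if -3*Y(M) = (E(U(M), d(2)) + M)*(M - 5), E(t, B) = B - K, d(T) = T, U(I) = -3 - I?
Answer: -112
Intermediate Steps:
E(t, B) = -2 + B (E(t, B) = B - 1*2 = B - 2 = -2 + B)
Y(M) = -M*(-5 + M)/3 (Y(M) = -((-2 + 2) + M)*(M - 5)/3 = -(0 + M)*(-5 + M)/3 = -M*(-5 + M)/3)
(Y(1)*14)*(-6) = (((⅓)*1*(5 - 1*1))*14)*(-6) = (((⅓)*1*(5 - 1))*14)*(-6) = (((⅓)*1*4)*14)*(-6) = ((4/3)*14)*(-6) = (56/3)*(-6) = -112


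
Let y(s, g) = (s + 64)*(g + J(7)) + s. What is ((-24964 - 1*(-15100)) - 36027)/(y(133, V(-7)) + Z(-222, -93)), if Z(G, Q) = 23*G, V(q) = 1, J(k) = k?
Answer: 45891/3397 ≈ 13.509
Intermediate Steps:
y(s, g) = s + (7 + g)*(64 + s) (y(s, g) = (s + 64)*(g + 7) + s = (64 + s)*(7 + g) + s = (7 + g)*(64 + s) + s = s + (7 + g)*(64 + s))
((-24964 - 1*(-15100)) - 36027)/(y(133, V(-7)) + Z(-222, -93)) = ((-24964 - 1*(-15100)) - 36027)/((448 + 8*133 + 64*1 + 1*133) + 23*(-222)) = ((-24964 + 15100) - 36027)/((448 + 1064 + 64 + 133) - 5106) = (-9864 - 36027)/(1709 - 5106) = -45891/(-3397) = -45891*(-1/3397) = 45891/3397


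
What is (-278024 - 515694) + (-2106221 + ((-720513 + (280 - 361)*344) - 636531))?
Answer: -4284847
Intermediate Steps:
(-278024 - 515694) + (-2106221 + ((-720513 + (280 - 361)*344) - 636531)) = -793718 + (-2106221 + ((-720513 - 81*344) - 636531)) = -793718 + (-2106221 + ((-720513 - 27864) - 636531)) = -793718 + (-2106221 + (-748377 - 636531)) = -793718 + (-2106221 - 1384908) = -793718 - 3491129 = -4284847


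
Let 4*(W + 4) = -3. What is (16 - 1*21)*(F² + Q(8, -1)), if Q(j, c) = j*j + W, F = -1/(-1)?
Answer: -1205/4 ≈ -301.25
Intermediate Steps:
W = -19/4 (W = -4 + (¼)*(-3) = -4 - ¾ = -19/4 ≈ -4.7500)
F = 1 (F = -1*(-1) = 1)
Q(j, c) = -19/4 + j² (Q(j, c) = j*j - 19/4 = j² - 19/4 = -19/4 + j²)
(16 - 1*21)*(F² + Q(8, -1)) = (16 - 1*21)*(1² + (-19/4 + 8²)) = (16 - 21)*(1 + (-19/4 + 64)) = -5*(1 + 237/4) = -5*241/4 = -1205/4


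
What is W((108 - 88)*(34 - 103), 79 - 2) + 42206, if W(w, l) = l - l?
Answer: 42206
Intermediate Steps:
W(w, l) = 0
W((108 - 88)*(34 - 103), 79 - 2) + 42206 = 0 + 42206 = 42206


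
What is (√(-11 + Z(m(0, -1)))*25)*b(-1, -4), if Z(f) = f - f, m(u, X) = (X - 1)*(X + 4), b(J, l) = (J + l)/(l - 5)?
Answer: 125*I*√11/9 ≈ 46.064*I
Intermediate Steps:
b(J, l) = (J + l)/(-5 + l)
m(u, X) = (-1 + X)*(4 + X)
Z(f) = 0
(√(-11 + Z(m(0, -1)))*25)*b(-1, -4) = (√(-11 + 0)*25)*((-1 - 4)/(-5 - 4)) = (√(-11)*25)*(-5/(-9)) = ((I*√11)*25)*(-⅑*(-5)) = (25*I*√11)*(5/9) = 125*I*√11/9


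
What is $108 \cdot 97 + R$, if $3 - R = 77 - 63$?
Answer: $10465$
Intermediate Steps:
$R = -11$ ($R = 3 - \left(77 - 63\right) = 3 - 14 = -11$)
$108 \cdot 97 + R = 108 \cdot 97 - 11 = 10476 - 11 = 10465$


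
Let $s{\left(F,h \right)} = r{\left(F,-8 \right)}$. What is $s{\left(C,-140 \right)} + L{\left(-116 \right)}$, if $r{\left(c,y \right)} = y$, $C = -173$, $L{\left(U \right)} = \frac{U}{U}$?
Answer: $-7$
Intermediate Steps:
$L{\left(U \right)} = 1$
$s{\left(F,h \right)} = -8$
$s{\left(C,-140 \right)} + L{\left(-116 \right)} = -8 + 1 = -7$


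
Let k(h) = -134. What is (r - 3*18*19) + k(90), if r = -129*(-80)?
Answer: 9160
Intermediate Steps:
r = 10320
(r - 3*18*19) + k(90) = (10320 - 3*18*19) - 134 = (10320 - 54*19) - 134 = (10320 - 1026) - 134 = 9294 - 134 = 9160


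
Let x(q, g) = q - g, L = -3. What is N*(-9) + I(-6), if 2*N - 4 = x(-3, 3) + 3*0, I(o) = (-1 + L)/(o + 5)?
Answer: 13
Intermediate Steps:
I(o) = -4/(5 + o) (I(o) = (-1 - 3)/(o + 5) = -4/(5 + o))
N = -1 (N = 2 + ((-3 - 1*3) + 3*0)/2 = 2 + ((-3 - 3) + 0)/2 = 2 + (-6 + 0)/2 = 2 + (½)*(-6) = 2 - 3 = -1)
N*(-9) + I(-6) = -1*(-9) - 4/(5 - 6) = 9 - 4/(-1) = 9 - 4*(-1) = 9 + 4 = 13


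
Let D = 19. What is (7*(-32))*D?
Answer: -4256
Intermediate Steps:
(7*(-32))*D = (7*(-32))*19 = -224*19 = -4256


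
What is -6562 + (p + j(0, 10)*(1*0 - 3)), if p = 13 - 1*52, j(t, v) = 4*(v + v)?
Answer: -6841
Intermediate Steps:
j(t, v) = 8*v (j(t, v) = 4*(2*v) = 8*v)
p = -39 (p = 13 - 52 = -39)
-6562 + (p + j(0, 10)*(1*0 - 3)) = -6562 + (-39 + (8*10)*(1*0 - 3)) = -6562 + (-39 + 80*(0 - 3)) = -6562 + (-39 + 80*(-3)) = -6562 + (-39 - 240) = -6562 - 279 = -6841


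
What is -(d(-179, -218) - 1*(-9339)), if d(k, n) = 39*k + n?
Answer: -2140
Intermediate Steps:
d(k, n) = n + 39*k
-(d(-179, -218) - 1*(-9339)) = -((-218 + 39*(-179)) - 1*(-9339)) = -((-218 - 6981) + 9339) = -(-7199 + 9339) = -1*2140 = -2140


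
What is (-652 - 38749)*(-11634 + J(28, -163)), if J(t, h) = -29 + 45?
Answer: 457760818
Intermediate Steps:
J(t, h) = 16
(-652 - 38749)*(-11634 + J(28, -163)) = (-652 - 38749)*(-11634 + 16) = -39401*(-11618) = 457760818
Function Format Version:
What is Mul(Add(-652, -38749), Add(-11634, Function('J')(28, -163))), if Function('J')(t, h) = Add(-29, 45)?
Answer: 457760818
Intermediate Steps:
Function('J')(t, h) = 16
Mul(Add(-652, -38749), Add(-11634, Function('J')(28, -163))) = Mul(Add(-652, -38749), Add(-11634, 16)) = Mul(-39401, -11618) = 457760818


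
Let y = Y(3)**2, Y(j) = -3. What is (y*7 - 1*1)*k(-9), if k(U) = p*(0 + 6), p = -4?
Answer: -1488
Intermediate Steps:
k(U) = -24 (k(U) = -4*(0 + 6) = -4*6 = -24)
y = 9 (y = (-3)**2 = 9)
(y*7 - 1*1)*k(-9) = (9*7 - 1*1)*(-24) = (63 - 1)*(-24) = 62*(-24) = -1488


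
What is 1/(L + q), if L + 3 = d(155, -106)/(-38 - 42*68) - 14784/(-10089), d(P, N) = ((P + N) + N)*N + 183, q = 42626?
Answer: 9732522/414822612163 ≈ 2.3462e-5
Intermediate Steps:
d(P, N) = 183 + N*(P + 2*N) (d(P, N) = ((N + P) + N)*N + 183 = (P + 2*N)*N + 183 = N*(P + 2*N) + 183 = 183 + N*(P + 2*N))
L = -35870609/9732522 (L = -3 + ((183 + 2*(-106)² - 106*155)/(-38 - 42*68) - 14784/(-10089)) = -3 + ((183 + 2*11236 - 16430)/(-38 - 2856) - 14784*(-1/10089)) = -3 + ((183 + 22472 - 16430)/(-2894) + 4928/3363) = -3 + (6225*(-1/2894) + 4928/3363) = -3 + (-6225/2894 + 4928/3363) = -3 - 6673043/9732522 = -35870609/9732522 ≈ -3.6856)
1/(L + q) = 1/(-35870609/9732522 + 42626) = 1/(414822612163/9732522) = 9732522/414822612163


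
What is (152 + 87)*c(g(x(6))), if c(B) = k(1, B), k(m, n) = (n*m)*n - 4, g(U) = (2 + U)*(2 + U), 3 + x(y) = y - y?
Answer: -717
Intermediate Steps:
x(y) = -3 (x(y) = -3 + (y - y) = -3 + 0 = -3)
g(U) = (2 + U)²
k(m, n) = -4 + m*n² (k(m, n) = (m*n)*n - 4 = m*n² - 4 = -4 + m*n²)
c(B) = -4 + B² (c(B) = -4 + 1*B² = -4 + B²)
(152 + 87)*c(g(x(6))) = (152 + 87)*(-4 + ((2 - 3)²)²) = 239*(-4 + ((-1)²)²) = 239*(-4 + 1²) = 239*(-4 + 1) = 239*(-3) = -717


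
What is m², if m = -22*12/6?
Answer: 1936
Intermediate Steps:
m = -44 (m = -264*⅙ = -44)
m² = (-44)² = 1936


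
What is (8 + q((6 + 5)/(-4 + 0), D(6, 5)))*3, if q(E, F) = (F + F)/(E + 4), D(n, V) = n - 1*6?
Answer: 24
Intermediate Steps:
D(n, V) = -6 + n (D(n, V) = n - 6 = -6 + n)
q(E, F) = 2*F/(4 + E) (q(E, F) = (2*F)/(4 + E) = 2*F/(4 + E))
(8 + q((6 + 5)/(-4 + 0), D(6, 5)))*3 = (8 + 2*(-6 + 6)/(4 + (6 + 5)/(-4 + 0)))*3 = (8 + 2*0/(4 + 11/(-4)))*3 = (8 + 2*0/(4 + 11*(-1/4)))*3 = (8 + 2*0/(4 - 11/4))*3 = (8 + 2*0/(5/4))*3 = (8 + 2*0*(4/5))*3 = (8 + 0)*3 = 8*3 = 24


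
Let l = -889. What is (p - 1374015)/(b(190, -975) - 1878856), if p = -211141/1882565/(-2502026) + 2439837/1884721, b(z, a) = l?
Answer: 1742536536371820692583737/2383909511625619413437150 ≈ 0.73096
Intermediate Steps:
b(z, a) = -889
p = 11492185478133476191/8877462943845753490 (p = -211141*1/1882565*(-1/2502026) + 2439837*(1/1884721) = -211141/1882565*(-1/2502026) + 2439837/1884721 = 211141/4710226576690 + 2439837/1884721 = 11492185478133476191/8877462943845753490 ≈ 1.2945)
(p - 1374015)/(b(190, -975) - 1878856) = (11492185478133476191/8877462943845753490 - 1374015)/(-889 - 1878856) = -12197755754602744848086159/8877462943845753490/(-1879745) = -12197755754602744848086159/8877462943845753490*(-1/1879745) = 1742536536371820692583737/2383909511625619413437150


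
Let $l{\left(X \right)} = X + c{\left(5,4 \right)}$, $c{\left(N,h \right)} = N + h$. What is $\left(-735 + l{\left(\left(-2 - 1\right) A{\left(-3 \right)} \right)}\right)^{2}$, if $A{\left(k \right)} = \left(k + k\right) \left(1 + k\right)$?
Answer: $580644$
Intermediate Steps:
$A{\left(k \right)} = 2 k \left(1 + k\right)$
$l{\left(X \right)} = 9 + X$ ($l{\left(X \right)} = X + \left(5 + 4\right) = X + 9 = 9 + X$)
$\left(-735 + l{\left(\left(-2 - 1\right) A{\left(-3 \right)} \right)}\right)^{2} = \left(-735 + \left(9 + \left(-2 - 1\right) 2 \left(-3\right) \left(1 - 3\right)\right)\right)^{2} = \left(-735 + \left(9 - 3 \cdot 2 \left(-3\right) \left(-2\right)\right)\right)^{2} = \left(-735 + \left(9 - 36\right)\right)^{2} = \left(-735 - 27\right)^{2} = \left(-762\right)^{2} = 580644$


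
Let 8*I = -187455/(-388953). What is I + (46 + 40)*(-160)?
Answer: -14271919595/1037208 ≈ -13760.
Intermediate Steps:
I = 62485/1037208 (I = (-187455/(-388953))/8 = (-187455*(-1/388953))/8 = (1/8)*(62485/129651) = 62485/1037208 ≈ 0.060243)
I + (46 + 40)*(-160) = 62485/1037208 + (46 + 40)*(-160) = 62485/1037208 + 86*(-160) = 62485/1037208 - 13760 = -14271919595/1037208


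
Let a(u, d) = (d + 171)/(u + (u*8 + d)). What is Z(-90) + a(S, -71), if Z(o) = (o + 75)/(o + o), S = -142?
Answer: 149/16188 ≈ 0.0092043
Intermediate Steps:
Z(o) = (75 + o)/(2*o) (Z(o) = (75 + o)/((2*o)) = (75 + o)*(1/(2*o)) = (75 + o)/(2*o))
a(u, d) = (171 + d)/(d + 9*u) (a(u, d) = (171 + d)/(u + (8*u + d)) = (171 + d)/(u + (d + 8*u)) = (171 + d)/(d + 9*u))
Z(-90) + a(S, -71) = (½)*(75 - 90)/(-90) + (171 - 71)/(-71 + 9*(-142)) = (½)*(-1/90)*(-15) + 100/(-71 - 1278) = 1/12 + 100/(-1349) = 1/12 - 1/1349*100 = 1/12 - 100/1349 = 149/16188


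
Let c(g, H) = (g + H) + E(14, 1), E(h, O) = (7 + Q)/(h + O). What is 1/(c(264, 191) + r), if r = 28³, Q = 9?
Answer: 15/336121 ≈ 4.4627e-5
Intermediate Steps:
E(h, O) = 16/(O + h) (E(h, O) = (7 + 9)/(h + O) = 16/(O + h))
c(g, H) = 16/15 + H + g (c(g, H) = (g + H) + 16/(1 + 14) = (H + g) + 16/15 = 16/15 + H + g)
r = 21952
1/(c(264, 191) + r) = 1/((16/15 + 191 + 264) + 21952) = 1/(6841/15 + 21952) = 1/(336121/15) = 15/336121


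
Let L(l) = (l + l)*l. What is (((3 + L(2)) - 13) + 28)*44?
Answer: 1144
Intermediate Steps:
L(l) = 2*l**2 (L(l) = (2*l)*l = 2*l**2)
(((3 + L(2)) - 13) + 28)*44 = (((3 + 2*2**2) - 13) + 28)*44 = (((3 + 2*4) - 13) + 28)*44 = (((3 + 8) - 13) + 28)*44 = ((11 - 13) + 28)*44 = (-2 + 28)*44 = 26*44 = 1144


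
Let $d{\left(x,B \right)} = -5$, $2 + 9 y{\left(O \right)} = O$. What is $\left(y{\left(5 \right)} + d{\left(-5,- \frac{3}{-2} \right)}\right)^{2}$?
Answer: $\frac{196}{9} \approx 21.778$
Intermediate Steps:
$y{\left(O \right)} = - \frac{2}{9} + \frac{O}{9}$
$\left(y{\left(5 \right)} + d{\left(-5,- \frac{3}{-2} \right)}\right)^{2} = \left(\left(- \frac{2}{9} + \frac{1}{9} \cdot 5\right) - 5\right)^{2} = \left(\left(- \frac{2}{9} + \frac{5}{9}\right) - 5\right)^{2} = \left(\frac{1}{3} - 5\right)^{2} = \left(- \frac{14}{3}\right)^{2} = \frac{196}{9}$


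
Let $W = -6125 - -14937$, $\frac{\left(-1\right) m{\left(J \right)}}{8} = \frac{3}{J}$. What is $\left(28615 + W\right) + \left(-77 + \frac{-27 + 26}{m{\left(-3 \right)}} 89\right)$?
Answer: $\frac{298711}{8} \approx 37339.0$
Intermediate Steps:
$m{\left(J \right)} = - \frac{24}{J}$ ($m{\left(J \right)} = - 8 \frac{3}{J} = - \frac{24}{J}$)
$W = 8812$ ($W = -6125 + 14937 = 8812$)
$\left(28615 + W\right) + \left(-77 + \frac{-27 + 26}{m{\left(-3 \right)}} 89\right) = \left(28615 + 8812\right) - \left(77 - \frac{-27 + 26}{\left(-24\right) \frac{1}{-3}} \cdot 89\right) = 37427 - \left(77 - - \frac{1}{\left(-24\right) \left(- \frac{1}{3}\right)} 89\right) = 37427 - \left(77 - - \frac{1}{8} \cdot 89\right) = 37427 - \left(77 - \left(-1\right) \frac{1}{8} \cdot 89\right) = 37427 - \frac{705}{8} = \frac{298711}{8}$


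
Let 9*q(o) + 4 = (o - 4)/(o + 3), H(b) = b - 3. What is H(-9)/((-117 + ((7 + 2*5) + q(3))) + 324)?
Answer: -648/12071 ≈ -0.053682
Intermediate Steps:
H(b) = -3 + b
q(o) = -4/9 + (-4 + o)/(9*(3 + o)) (q(o) = -4/9 + ((o - 4)/(o + 3))/9 = -4/9 + ((-4 + o)/(3 + o))/9 = -4/9 + (-4 + o)/(9*(3 + o)))
H(-9)/((-117 + ((7 + 2*5) + q(3))) + 324) = (-3 - 9)/((-117 + ((7 + 2*5) + (-16 - 3*3)/(9*(3 + 3)))) + 324) = -12/((-117 + ((7 + 10) + (1/9)*(-16 - 9)/6)) + 324) = -12/((-117 + (17 + (1/9)*(1/6)*(-25))) + 324) = -12/((-117 + (17 - 25/54)) + 324) = -12/((-117 + 893/54) + 324) = -12/(-5425/54 + 324) = -12/12071/54 = -12*54/12071 = -648/12071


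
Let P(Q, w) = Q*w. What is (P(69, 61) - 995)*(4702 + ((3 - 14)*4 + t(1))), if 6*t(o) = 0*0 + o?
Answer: 44914043/3 ≈ 1.4971e+7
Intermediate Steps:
t(o) = o/6 (t(o) = (0*0 + o)/6 = (0 + o)/6 = o/6)
(P(69, 61) - 995)*(4702 + ((3 - 14)*4 + t(1))) = (69*61 - 995)*(4702 + ((3 - 14)*4 + (⅙)*1)) = (4209 - 995)*(4702 + (-11*4 + ⅙)) = 3214*(4702 + (-44 + ⅙)) = 3214*(4702 - 263/6) = 3214*(27949/6) = 44914043/3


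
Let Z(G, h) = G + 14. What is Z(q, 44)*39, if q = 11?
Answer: 975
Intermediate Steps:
Z(G, h) = 14 + G
Z(q, 44)*39 = (14 + 11)*39 = 25*39 = 975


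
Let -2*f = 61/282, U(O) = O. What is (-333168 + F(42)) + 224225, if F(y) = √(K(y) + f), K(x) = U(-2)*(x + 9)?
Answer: -108943 + I*√8120049/282 ≈ -1.0894e+5 + 10.105*I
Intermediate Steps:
K(x) = -18 - 2*x (K(x) = -2*(x + 9) = -2*(9 + x) = -18 - 2*x)
f = -61/564 (f = -61/(2*282) = -½*61/282 = -61/564 ≈ -0.10816)
F(y) = √(-10213/564 - 2*y) (F(y) = √((-18 - 2*y) - 61/564) = √(-10213/564 - 2*y))
(-333168 + F(42)) + 224225 = (-333168 + √(-1440033 - 159048*42)/282) + 224225 = (-333168 + √(-1440033 - 6680016)/282) + 224225 = (-333168 + √(-8120049)/282) + 224225 = (-333168 + (I*√8120049)/282) + 224225 = (-333168 + I*√8120049/282) + 224225 = -108943 + I*√8120049/282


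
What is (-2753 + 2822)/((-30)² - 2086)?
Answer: -69/1186 ≈ -0.058179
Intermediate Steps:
(-2753 + 2822)/((-30)² - 2086) = 69/(900 - 2086) = 69/(-1186) = 69*(-1/1186) = -69/1186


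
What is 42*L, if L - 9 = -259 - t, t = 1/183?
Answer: -640514/61 ≈ -10500.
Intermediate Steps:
t = 1/183 ≈ 0.0054645
L = -45751/183 (L = 9 + (-259 - 1*1/183) = 9 + (-259 - 1/183) = 9 - 47398/183 = -45751/183 ≈ -250.01)
42*L = 42*(-45751/183) = -640514/61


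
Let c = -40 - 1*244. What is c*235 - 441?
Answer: -67181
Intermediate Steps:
c = -284 (c = -40 - 244 = -284)
c*235 - 441 = -284*235 - 441 = -66740 - 441 = -67181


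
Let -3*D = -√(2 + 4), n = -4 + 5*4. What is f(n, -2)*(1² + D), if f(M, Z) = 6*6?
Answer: 36 + 12*√6 ≈ 65.394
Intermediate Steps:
n = 16 (n = -4 + 20 = 16)
D = √6/3 (D = -(-1)*√(2 + 4)/3 = -(-1)*√6/3 = √6/3 ≈ 0.81650)
f(M, Z) = 36
f(n, -2)*(1² + D) = 36*(1² + √6/3) = 36*(1 + √6/3) = 36 + 12*√6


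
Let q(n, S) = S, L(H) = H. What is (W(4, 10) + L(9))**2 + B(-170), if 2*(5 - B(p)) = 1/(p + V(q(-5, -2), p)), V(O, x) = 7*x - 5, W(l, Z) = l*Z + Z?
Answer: 9516781/2730 ≈ 3486.0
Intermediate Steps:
W(l, Z) = Z + Z*l (W(l, Z) = Z*l + Z = Z + Z*l)
V(O, x) = -5 + 7*x
B(p) = 5 - 1/(2*(-5 + 8*p)) (B(p) = 5 - 1/(2*(p + (-5 + 7*p))) = 5 - 1/(2*(-5 + 8*p)))
(W(4, 10) + L(9))**2 + B(-170) = (10*(1 + 4) + 9)**2 + (-51 + 80*(-170))/(2*(-5 + 8*(-170))) = (10*5 + 9)**2 + (-51 - 13600)/(2*(-5 - 1360)) = (50 + 9)**2 + (1/2)*(-13651)/(-1365) = 59**2 + (1/2)*(-1/1365)*(-13651) = 3481 + 13651/2730 = 9516781/2730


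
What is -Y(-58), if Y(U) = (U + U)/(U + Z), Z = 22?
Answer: -29/9 ≈ -3.2222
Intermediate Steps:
Y(U) = 2*U/(22 + U) (Y(U) = (U + U)/(U + 22) = (2*U)/(22 + U) = 2*U/(22 + U))
-Y(-58) = -2*(-58)/(22 - 58) = -2*(-58)/(-36) = -2*(-58)*(-1)/36 = -1*29/9 = -29/9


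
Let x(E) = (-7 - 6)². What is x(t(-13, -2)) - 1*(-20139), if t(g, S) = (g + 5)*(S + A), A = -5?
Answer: 20308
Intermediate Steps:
t(g, S) = (-5 + S)*(5 + g) (t(g, S) = (g + 5)*(S - 5) = (5 + g)*(-5 + S) = (-5 + S)*(5 + g))
x(E) = 169 (x(E) = (-13)² = 169)
x(t(-13, -2)) - 1*(-20139) = 169 - 1*(-20139) = 169 + 20139 = 20308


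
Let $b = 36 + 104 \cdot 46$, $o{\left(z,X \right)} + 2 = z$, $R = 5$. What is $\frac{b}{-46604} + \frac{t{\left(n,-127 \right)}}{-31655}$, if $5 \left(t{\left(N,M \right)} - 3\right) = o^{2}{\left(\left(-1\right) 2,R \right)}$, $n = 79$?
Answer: $- \frac{191082556}{1844062025} \approx -0.10362$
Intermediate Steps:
$o{\left(z,X \right)} = -2 + z$
$t{\left(N,M \right)} = \frac{31}{5}$ ($t{\left(N,M \right)} = 3 + \frac{\left(-2 - 2\right)^{2}}{5} = 3 + \frac{\left(-4\right)^{2}}{5} = 3 + \frac{1}{5} \cdot 16 = 3 + \frac{16}{5} = \frac{31}{5}$)
$b = 4820$ ($b = 36 + 4784 = 4820$)
$\frac{b}{-46604} + \frac{t{\left(n,-127 \right)}}{-31655} = \frac{4820}{-46604} + \frac{31}{5 \left(-31655\right)} = 4820 \left(- \frac{1}{46604}\right) + \frac{31}{5} \left(- \frac{1}{31655}\right) = - \frac{1205}{11651} - \frac{31}{158275} = - \frac{191082556}{1844062025}$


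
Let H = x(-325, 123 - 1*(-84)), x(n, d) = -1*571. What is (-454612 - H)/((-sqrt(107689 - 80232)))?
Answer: 454041*sqrt(27457)/27457 ≈ 2740.1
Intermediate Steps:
x(n, d) = -571
H = -571
(-454612 - H)/((-sqrt(107689 - 80232))) = (-454612 - 1*(-571))/((-sqrt(107689 - 80232))) = (-454612 + 571)/((-sqrt(27457))) = -(-454041)*sqrt(27457)/27457 = 454041*sqrt(27457)/27457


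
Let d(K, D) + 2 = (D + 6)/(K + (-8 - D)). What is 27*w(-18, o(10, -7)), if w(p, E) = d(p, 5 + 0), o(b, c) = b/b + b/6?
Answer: -1971/31 ≈ -63.581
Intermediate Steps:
d(K, D) = -2 + (6 + D)/(-8 + K - D) (d(K, D) = -2 + (D + 6)/(K + (-8 - D)) = -2 + (6 + D)/(-8 + K - D))
o(b, c) = 1 + b/6 (o(b, c) = 1 + b*(1/6) = 1 + b/6)
w(p, E) = (-37 + 2*p)/(13 - p) (w(p, E) = (-22 - 3*(5 + 0) + 2*p)/(8 + (5 + 0) - p) = (-22 - 3*5 + 2*p)/(8 + 5 - p) = (-22 - 15 + 2*p)/(13 - p) = (-37 + 2*p)/(13 - p))
27*w(-18, o(10, -7)) = 27*((-37 + 2*(-18))/(13 - 1*(-18))) = 27*((-37 - 36)/(13 + 18)) = 27*(-73/31) = -1971/31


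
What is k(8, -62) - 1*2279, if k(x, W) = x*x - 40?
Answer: -2255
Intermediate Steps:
k(x, W) = -40 + x² (k(x, W) = x² - 40 = -40 + x²)
k(8, -62) - 1*2279 = (-40 + 8²) - 1*2279 = (-40 + 64) - 2279 = 24 - 2279 = -2255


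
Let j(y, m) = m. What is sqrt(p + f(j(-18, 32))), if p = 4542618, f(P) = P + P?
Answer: sqrt(4542682) ≈ 2131.4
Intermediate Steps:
f(P) = 2*P
sqrt(p + f(j(-18, 32))) = sqrt(4542618 + 2*32) = sqrt(4542618 + 64) = sqrt(4542682)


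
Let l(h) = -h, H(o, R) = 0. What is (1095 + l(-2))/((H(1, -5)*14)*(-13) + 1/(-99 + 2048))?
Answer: 2138053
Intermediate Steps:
(1095 + l(-2))/((H(1, -5)*14)*(-13) + 1/(-99 + 2048)) = (1095 - 1*(-2))/((0*14)*(-13) + 1/(-99 + 2048)) = (1095 + 2)/(0*(-13) + 1/1949) = 1097/(0 + 1/1949) = 1097/(1/1949) = 1097*1949 = 2138053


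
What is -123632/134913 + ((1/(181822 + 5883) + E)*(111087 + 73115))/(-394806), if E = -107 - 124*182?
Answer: 568618143840337274/53752719445215 ≈ 10578.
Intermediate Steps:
E = -22675 (E = -107 - 22568 = -22675)
-123632/134913 + ((1/(181822 + 5883) + E)*(111087 + 73115))/(-394806) = -123632/134913 + ((1/(181822 + 5883) - 22675)*(111087 + 73115))/(-394806) = -123632*1/134913 + ((1/187705 - 22675)*184202)*(-1/394806) = -123632/134913 + ((1/187705 - 22675)*184202)*(-1/394806) = -123632/134913 - 4256210874/187705*184202*(-1/394806) = -123632/134913 - 25290405013308/6055*(-1/394806) = -123632/134913 + 4215067502218/398425055 = 568618143840337274/53752719445215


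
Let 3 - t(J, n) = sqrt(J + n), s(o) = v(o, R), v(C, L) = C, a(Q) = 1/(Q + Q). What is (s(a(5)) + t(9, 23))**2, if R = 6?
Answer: 4161/100 - 124*sqrt(2)/5 ≈ 6.5375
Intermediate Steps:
a(Q) = 1/(2*Q)
s(o) = o
t(J, n) = 3 - sqrt(J + n)
(s(a(5)) + t(9, 23))**2 = ((1/2)/5 + (3 - sqrt(9 + 23)))**2 = ((1/2)*(1/5) + (3 - sqrt(32)))**2 = (1/10 + (3 - 4*sqrt(2)))**2 = (31/10 - 4*sqrt(2))**2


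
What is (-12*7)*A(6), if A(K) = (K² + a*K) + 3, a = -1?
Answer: -2772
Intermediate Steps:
A(K) = 3 + K² - K (A(K) = (K² - K) + 3 = 3 + K² - K)
(-12*7)*A(6) = (-12*7)*(3 + 6² - 1*6) = -84*(3 + 36 - 6) = -84*33 = -2772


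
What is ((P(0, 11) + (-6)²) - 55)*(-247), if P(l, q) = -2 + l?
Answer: 5187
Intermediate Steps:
((P(0, 11) + (-6)²) - 55)*(-247) = (((-2 + 0) + (-6)²) - 55)*(-247) = ((-2 + 36) - 55)*(-247) = (34 - 55)*(-247) = -21*(-247) = 5187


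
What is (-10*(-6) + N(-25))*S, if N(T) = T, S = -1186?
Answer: -41510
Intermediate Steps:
(-10*(-6) + N(-25))*S = (-10*(-6) - 25)*(-1186) = (60 - 25)*(-1186) = 35*(-1186) = -41510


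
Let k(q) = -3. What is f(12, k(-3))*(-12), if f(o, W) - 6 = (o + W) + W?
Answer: -144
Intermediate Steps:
f(o, W) = 6 + o + 2*W (f(o, W) = 6 + ((o + W) + W) = 6 + ((W + o) + W) = 6 + (o + 2*W) = 6 + o + 2*W)
f(12, k(-3))*(-12) = (6 + 12 + 2*(-3))*(-12) = (6 + 12 - 6)*(-12) = 12*(-12) = -144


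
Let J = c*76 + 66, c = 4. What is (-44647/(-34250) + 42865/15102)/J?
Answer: 535596311/47845023750 ≈ 0.011194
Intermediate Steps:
J = 370 (J = 4*76 + 66 = 304 + 66 = 370)
(-44647/(-34250) + 42865/15102)/J = (-44647/(-34250) + 42865/15102)/370 = (-44647*(-1/34250) + 42865*(1/15102))*(1/370) = (44647/34250 + 42865/15102)*(1/370) = (535596311/129310875)*(1/370) = 535596311/47845023750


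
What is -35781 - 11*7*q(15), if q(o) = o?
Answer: -36936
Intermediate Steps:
-35781 - 11*7*q(15) = -35781 - 11*7*15 = -35781 - 77*15 = -35781 - 1*1155 = -35781 - 1155 = -36936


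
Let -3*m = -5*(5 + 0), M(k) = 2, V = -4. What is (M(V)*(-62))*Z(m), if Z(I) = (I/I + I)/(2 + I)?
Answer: -112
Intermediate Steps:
m = 25/3 (m = -(-5)*(5 + 0)/3 = -(-5)*5/3 = -⅓*(-25) = 25/3 ≈ 8.3333)
Z(I) = (1 + I)/(2 + I)
(M(V)*(-62))*Z(m) = (2*(-62))*((1 + 25/3)/(2 + 25/3)) = -124*28/(31/3*3) = -12*28/3 = -124*28/31 = -112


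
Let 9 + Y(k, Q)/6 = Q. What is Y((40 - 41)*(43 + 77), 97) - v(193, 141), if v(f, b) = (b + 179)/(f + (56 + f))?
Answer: 116528/221 ≈ 527.28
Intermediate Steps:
Y(k, Q) = -54 + 6*Q
v(f, b) = (179 + b)/(56 + 2*f)
Y((40 - 41)*(43 + 77), 97) - v(193, 141) = (-54 + 6*97) - (179 + 141)/(2*(28 + 193)) = (-54 + 582) - 320/(2*221) = 528 - 320/(2*221) = 528 - 1*160/221 = 528 - 160/221 = 116528/221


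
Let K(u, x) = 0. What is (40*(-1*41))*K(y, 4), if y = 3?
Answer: 0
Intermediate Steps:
(40*(-1*41))*K(y, 4) = (40*(-1*41))*0 = (40*(-41))*0 = -1640*0 = 0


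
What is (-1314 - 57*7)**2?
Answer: 2934369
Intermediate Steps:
(-1314 - 57*7)**2 = (-1314 - 399)**2 = (-1713)**2 = 2934369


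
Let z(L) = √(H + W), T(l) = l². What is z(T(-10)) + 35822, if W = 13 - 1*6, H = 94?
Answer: 35822 + √101 ≈ 35832.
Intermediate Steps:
W = 7 (W = 13 - 6 = 7)
z(L) = √101 (z(L) = √(94 + 7) = √101)
z(T(-10)) + 35822 = √101 + 35822 = 35822 + √101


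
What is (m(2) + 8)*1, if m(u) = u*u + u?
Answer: 14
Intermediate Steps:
m(u) = u + u² (m(u) = u² + u = u + u²)
(m(2) + 8)*1 = (2*(1 + 2) + 8)*1 = (2*3 + 8)*1 = (6 + 8)*1 = 14*1 = 14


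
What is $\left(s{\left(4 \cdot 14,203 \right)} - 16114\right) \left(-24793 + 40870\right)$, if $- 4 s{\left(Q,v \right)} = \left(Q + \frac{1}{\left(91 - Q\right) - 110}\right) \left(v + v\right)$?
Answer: $- \frac{17521234423}{50} \approx -3.5042 \cdot 10^{8}$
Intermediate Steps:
$s{\left(Q,v \right)} = - \frac{v \left(Q + \frac{1}{-19 - Q}\right)}{2}$ ($s{\left(Q,v \right)} = - \frac{\left(Q + \frac{1}{\left(91 - Q\right) - 110}\right) \left(v + v\right)}{4} = - \frac{\left(Q + \frac{1}{-19 - Q}\right) 2 v}{4} = - \frac{2 v \left(Q + \frac{1}{-19 - Q}\right)}{4} = - \frac{v \left(Q + \frac{1}{-19 - Q}\right)}{2}$)
$\left(s{\left(4 \cdot 14,203 \right)} - 16114\right) \left(-24793 + 40870\right) = \left(\frac{1}{2} \cdot 203 \frac{1}{19 + 4 \cdot 14} \left(1 - \left(4 \cdot 14\right)^{2} - 19 \cdot 4 \cdot 14\right) - 16114\right) \left(-24793 + 40870\right) = \left(\frac{1}{2} \cdot 203 \frac{1}{19 + 56} \left(1 - 56^{2} - 1064\right) - 16114\right) 16077 = \left(\frac{1}{2} \cdot 203 \cdot \frac{1}{75} \left(1 - 3136 - 1064\right) - 16114\right) 16077 = \left(\frac{1}{2} \cdot 203 \cdot \frac{1}{75} \left(-4199\right) - 16114\right) 16077 = \left(- \frac{852397}{150} - 16114\right) 16077 = \left(- \frac{3269497}{150}\right) 16077 = - \frac{17521234423}{50}$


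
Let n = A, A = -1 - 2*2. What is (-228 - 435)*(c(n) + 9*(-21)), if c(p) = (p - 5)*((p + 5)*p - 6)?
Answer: 85527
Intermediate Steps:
A = -5 (A = -1 - 4 = -5)
n = -5
c(p) = (-6 + p*(5 + p))*(-5 + p) (c(p) = (-5 + p)*((5 + p)*p - 6) = (-5 + p)*(p*(5 + p) - 6) = (-5 + p)*(-6 + p*(5 + p)) = (-6 + p*(5 + p))*(-5 + p))
(-228 - 435)*(c(n) + 9*(-21)) = (-228 - 435)*((30 + (-5)³ - 31*(-5)) + 9*(-21)) = -663*((30 - 125 + 155) - 189) = -663*(60 - 189) = -663*(-129) = 85527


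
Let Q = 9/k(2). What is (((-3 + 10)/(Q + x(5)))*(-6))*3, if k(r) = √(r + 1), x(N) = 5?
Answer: 315 - 189*√3 ≈ -12.358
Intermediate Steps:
k(r) = √(1 + r)
Q = 3*√3 (Q = 9/(√(1 + 2)) = 9/(√3) = 9*(√3/3) = 3*√3 ≈ 5.1962)
(((-3 + 10)/(Q + x(5)))*(-6))*3 = (((-3 + 10)/(3*√3 + 5))*(-6))*3 = ((7/(5 + 3*√3))*(-6))*3 = -42/(5 + 3*√3)*3 = -126/(5 + 3*√3)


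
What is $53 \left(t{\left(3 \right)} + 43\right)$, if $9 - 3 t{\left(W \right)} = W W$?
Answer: $2279$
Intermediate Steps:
$t{\left(W \right)} = 3 - \frac{W^{2}}{3}$ ($t{\left(W \right)} = 3 - \frac{W W}{3} = 3 - \frac{W^{2}}{3}$)
$53 \left(t{\left(3 \right)} + 43\right) = 53 \left(\left(3 - \frac{3^{2}}{3}\right) + 43\right) = 53 \left(\left(3 - 3\right) + 43\right) = 53 \left(0 + 43\right) = 53 \cdot 43 = 2279$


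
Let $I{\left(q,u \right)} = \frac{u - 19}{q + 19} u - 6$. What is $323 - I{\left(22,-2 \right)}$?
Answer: $\frac{13447}{41} \approx 327.98$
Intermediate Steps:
$I{\left(q,u \right)} = -6 + \frac{u \left(-19 + u\right)}{19 + q}$ ($I{\left(q,u \right)} = \frac{-19 + u}{19 + q} u - 6 = \frac{u \left(-19 + u\right)}{19 + q} - 6 = -6 + \frac{u \left(-19 + u\right)}{19 + q}$)
$323 - I{\left(22,-2 \right)} = 323 - \frac{-114 + \left(-2\right)^{2} - -38 - 132}{19 + 22} = 323 - \frac{-114 + 4 + 38 - 132}{41} = 323 - \frac{1}{41} \left(-204\right) = 323 - - \frac{204}{41} = 323 + \frac{204}{41} = \frac{13447}{41}$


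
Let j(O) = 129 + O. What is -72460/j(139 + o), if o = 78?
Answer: -36230/173 ≈ -209.42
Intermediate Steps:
-72460/j(139 + o) = -72460/(129 + (139 + 78)) = -72460/(129 + 217) = -72460/346 = -72460*1/346 = -36230/173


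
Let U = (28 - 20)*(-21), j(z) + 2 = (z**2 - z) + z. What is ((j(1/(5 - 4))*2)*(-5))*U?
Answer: -1680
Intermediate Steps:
j(z) = -2 + z**2 (j(z) = -2 + ((z**2 - z) + z) = -2 + z**2)
U = -168 (U = 8*(-21) = -168)
((j(1/(5 - 4))*2)*(-5))*U = (((-2 + (1/(5 - 4))**2)*2)*(-5))*(-168) = (((-2 + (1/1)**2)*2)*(-5))*(-168) = (((-2 + 1**2)*2)*(-5))*(-168) = (((-2 + 1)*2)*(-5))*(-168) = (-1*2*(-5))*(-168) = -2*(-5)*(-168) = 10*(-168) = -1680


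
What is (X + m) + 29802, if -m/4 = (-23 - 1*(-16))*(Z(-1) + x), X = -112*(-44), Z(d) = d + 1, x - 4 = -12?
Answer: 34506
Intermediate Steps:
x = -8 (x = 4 - 12 = -8)
Z(d) = 1 + d
X = 4928
m = -224 (m = -4*(-23 - 1*(-16))*((1 - 1) - 8) = -4*(-23 + 16)*(0 - 8) = -(-28)*(-8) = -4*56 = -224)
(X + m) + 29802 = (4928 - 224) + 29802 = 4704 + 29802 = 34506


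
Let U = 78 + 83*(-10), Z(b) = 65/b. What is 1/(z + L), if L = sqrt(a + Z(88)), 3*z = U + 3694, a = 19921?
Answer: 776688/745894015 - 18*sqrt(38568486)/745894015 ≈ 0.00089142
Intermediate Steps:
U = -752 (U = 78 - 830 = -752)
z = 2942/3 (z = (-752 + 3694)/3 = (1/3)*2942 = 2942/3 ≈ 980.67)
L = sqrt(38568486)/44 (L = sqrt(19921 + 65/88) = sqrt(1753113/88) = sqrt(38568486)/44 ≈ 141.14)
1/(z + L) = 1/(2942/3 + sqrt(38568486)/44)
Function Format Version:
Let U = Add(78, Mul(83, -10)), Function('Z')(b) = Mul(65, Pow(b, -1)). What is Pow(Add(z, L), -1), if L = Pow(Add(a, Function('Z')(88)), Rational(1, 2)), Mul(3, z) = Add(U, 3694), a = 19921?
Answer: Add(Rational(776688, 745894015), Mul(Rational(-18, 745894015), Pow(38568486, Rational(1, 2)))) ≈ 0.00089142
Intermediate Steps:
U = -752 (U = Add(78, -830) = -752)
z = Rational(2942, 3) (z = Mul(Rational(1, 3), Add(-752, 3694)) = Mul(Rational(1, 3), 2942) = Rational(2942, 3) ≈ 980.67)
L = Mul(Rational(1, 44), Pow(38568486, Rational(1, 2))) (L = Pow(Add(19921, Mul(65, Pow(88, -1))), Rational(1, 2)) = Pow(Add(19921, Mul(65, Rational(1, 88))), Rational(1, 2)) = Pow(Add(19921, Rational(65, 88)), Rational(1, 2)) = Pow(Rational(1753113, 88), Rational(1, 2)) = Mul(Rational(1, 44), Pow(38568486, Rational(1, 2))) ≈ 141.14)
Pow(Add(z, L), -1) = Pow(Add(Rational(2942, 3), Mul(Rational(1, 44), Pow(38568486, Rational(1, 2)))), -1)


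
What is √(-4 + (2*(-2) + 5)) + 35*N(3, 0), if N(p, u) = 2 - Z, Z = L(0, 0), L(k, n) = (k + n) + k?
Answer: 70 + I*√3 ≈ 70.0 + 1.732*I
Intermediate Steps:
L(k, n) = n + 2*k
Z = 0 (Z = 0 + 2*0 = 0 + 0 = 0)
N(p, u) = 2 (N(p, u) = 2 - 1*0 = 2 + 0 = 2)
√(-4 + (2*(-2) + 5)) + 35*N(3, 0) = √(-4 + (2*(-2) + 5)) + 35*2 = √(-4 + (-4 + 5)) + 70 = √(-4 + 1) + 70 = √(-3) + 70 = I*√3 + 70 = 70 + I*√3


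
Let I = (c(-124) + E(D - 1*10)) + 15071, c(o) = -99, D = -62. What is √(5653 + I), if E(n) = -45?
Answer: 14*√105 ≈ 143.46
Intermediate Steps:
I = 14927 (I = (-99 - 45) + 15071 = -144 + 15071 = 14927)
√(5653 + I) = √(5653 + 14927) = √20580 = 14*√105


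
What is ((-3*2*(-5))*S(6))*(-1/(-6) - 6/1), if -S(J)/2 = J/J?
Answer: 350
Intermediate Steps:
S(J) = -2 (S(J) = -2*J/J = -2*1 = -2)
((-3*2*(-5))*S(6))*(-1/(-6) - 6/1) = ((-3*2*(-5))*(-2))*(-1/(-6) - 6/1) = (-6*(-5)*(-2))*(-1*(-⅙) - 6*1) = (30*(-2))*(⅙ - 6) = -60*(-35/6) = 350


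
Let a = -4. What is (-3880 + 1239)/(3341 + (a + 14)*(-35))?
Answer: -2641/2991 ≈ -0.88298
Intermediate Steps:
(-3880 + 1239)/(3341 + (a + 14)*(-35)) = (-3880 + 1239)/(3341 + (-4 + 14)*(-35)) = -2641/(3341 + 10*(-35)) = -2641/(3341 - 350) = -2641/2991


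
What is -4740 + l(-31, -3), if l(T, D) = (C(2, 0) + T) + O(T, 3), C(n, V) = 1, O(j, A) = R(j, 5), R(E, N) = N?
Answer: -4765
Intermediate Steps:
O(j, A) = 5
l(T, D) = 6 + T (l(T, D) = (1 + T) + 5 = 6 + T)
-4740 + l(-31, -3) = -4740 + (6 - 31) = -4740 - 25 = -4765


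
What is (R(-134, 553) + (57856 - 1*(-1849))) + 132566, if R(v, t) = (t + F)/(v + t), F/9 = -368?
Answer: 80558790/419 ≈ 1.9226e+5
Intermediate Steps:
F = -3312 (F = 9*(-368) = -3312)
R(v, t) = (-3312 + t)/(t + v) (R(v, t) = (t - 3312)/(v + t) = (-3312 + t)/(t + v))
(R(-134, 553) + (57856 - 1*(-1849))) + 132566 = ((-3312 + 553)/(553 - 134) + (57856 - 1*(-1849))) + 132566 = (-2759/419 + (57856 + 1849)) + 132566 = ((1/419)*(-2759) + 59705) + 132566 = (-2759/419 + 59705) + 132566 = 25013636/419 + 132566 = 80558790/419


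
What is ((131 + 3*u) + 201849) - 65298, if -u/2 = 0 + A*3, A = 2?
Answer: 136646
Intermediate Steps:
u = -12 (u = -2*(0 + 2*3) = -2*(0 + 6) = -2*6 = -12)
((131 + 3*u) + 201849) - 65298 = ((131 + 3*(-12)) + 201849) - 65298 = ((131 - 36) + 201849) - 65298 = (95 + 201849) - 65298 = 201944 - 65298 = 136646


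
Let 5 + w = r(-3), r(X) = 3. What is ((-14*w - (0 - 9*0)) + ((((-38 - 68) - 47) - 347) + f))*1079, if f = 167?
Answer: -329095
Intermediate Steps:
w = -2 (w = -5 + 3 = -2)
((-14*w - (0 - 9*0)) + ((((-38 - 68) - 47) - 347) + f))*1079 = ((-14*(-2) - (0 - 9*0)) + ((((-38 - 68) - 47) - 347) + 167))*1079 = ((28 - (0 + 0)) + (((-106 - 47) - 347) + 167))*1079 = ((28 - 1*0) + ((-153 - 347) + 167))*1079 = ((28 + 0) + (-500 + 167))*1079 = (28 - 333)*1079 = -305*1079 = -329095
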